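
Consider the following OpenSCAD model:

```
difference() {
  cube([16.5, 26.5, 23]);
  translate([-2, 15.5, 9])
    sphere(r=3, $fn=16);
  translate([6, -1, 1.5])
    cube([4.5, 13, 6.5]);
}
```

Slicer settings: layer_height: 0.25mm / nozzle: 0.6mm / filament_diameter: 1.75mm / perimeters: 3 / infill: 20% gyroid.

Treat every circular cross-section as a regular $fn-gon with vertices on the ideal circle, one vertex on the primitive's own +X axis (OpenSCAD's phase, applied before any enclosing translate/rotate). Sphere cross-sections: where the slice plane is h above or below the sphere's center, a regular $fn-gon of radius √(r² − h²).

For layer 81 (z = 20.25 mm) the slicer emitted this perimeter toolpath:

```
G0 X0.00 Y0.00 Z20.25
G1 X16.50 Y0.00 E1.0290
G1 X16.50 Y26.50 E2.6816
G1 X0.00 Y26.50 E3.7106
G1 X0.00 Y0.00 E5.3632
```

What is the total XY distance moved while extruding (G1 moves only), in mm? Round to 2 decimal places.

86.00 mm

Sum the Euclidean lengths of each G1 segment: total = 86.00 mm.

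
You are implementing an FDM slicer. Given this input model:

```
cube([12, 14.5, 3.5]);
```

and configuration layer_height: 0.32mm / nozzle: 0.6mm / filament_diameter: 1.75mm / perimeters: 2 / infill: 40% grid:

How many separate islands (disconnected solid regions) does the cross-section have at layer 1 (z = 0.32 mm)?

At z = 0.32 mm: the cube is present — its section is the full 12×14.5 rectangle. Overall, the cross-section is a single solid region. Island count = 1.

1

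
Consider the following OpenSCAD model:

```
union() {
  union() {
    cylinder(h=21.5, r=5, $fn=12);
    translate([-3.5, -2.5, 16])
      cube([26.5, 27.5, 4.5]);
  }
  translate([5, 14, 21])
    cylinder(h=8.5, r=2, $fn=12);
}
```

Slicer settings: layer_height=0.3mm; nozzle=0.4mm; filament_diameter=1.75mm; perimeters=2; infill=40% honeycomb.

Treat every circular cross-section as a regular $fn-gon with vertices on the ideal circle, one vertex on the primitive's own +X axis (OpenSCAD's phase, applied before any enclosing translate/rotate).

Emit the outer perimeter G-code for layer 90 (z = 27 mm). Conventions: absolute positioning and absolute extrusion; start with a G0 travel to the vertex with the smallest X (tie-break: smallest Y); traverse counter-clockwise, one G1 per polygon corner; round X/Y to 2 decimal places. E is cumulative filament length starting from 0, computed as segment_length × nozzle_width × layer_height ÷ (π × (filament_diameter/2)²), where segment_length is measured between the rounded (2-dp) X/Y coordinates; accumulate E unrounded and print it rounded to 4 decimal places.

G0 X3.00 Y14.00 Z27.00
G1 X3.27 Y13.00 E0.0517
G1 X4.00 Y12.27 E0.1032
G1 X5.00 Y12.00 E0.1549
G1 X6.00 Y12.27 E0.2065
G1 X6.73 Y13.00 E0.2580
G1 X7.00 Y14.00 E0.3097
G1 X6.73 Y15.00 E0.3614
G1 X6.00 Y15.73 E0.4129
G1 X5.00 Y16.00 E0.4646
G1 X4.00 Y15.73 E0.5163
G1 X3.27 Y15.00 E0.5678
G1 X3.00 Y14.00 E0.6194

At z = 27 mm: the cylinder does not reach this height (z outside [0, 21.5]); the cube at (-3.5, -2.5) is absent (z outside [16, 20.5]); Merging all regions: nothing is present at this height; the cylinder at (5, 14): section is a regular 12-gon, circumradius r=2; Combining (union): only the r=2 cylinder at (5, 14) is present, so the union is just that shape — 1 connected region. The outline is a single polygon with 12 vertices. Extrusion per mm of travel: 0.4 × 0.3 / (π × 0.875²) = 0.049890. Accumulating E over each segment gives final E = 0.6194.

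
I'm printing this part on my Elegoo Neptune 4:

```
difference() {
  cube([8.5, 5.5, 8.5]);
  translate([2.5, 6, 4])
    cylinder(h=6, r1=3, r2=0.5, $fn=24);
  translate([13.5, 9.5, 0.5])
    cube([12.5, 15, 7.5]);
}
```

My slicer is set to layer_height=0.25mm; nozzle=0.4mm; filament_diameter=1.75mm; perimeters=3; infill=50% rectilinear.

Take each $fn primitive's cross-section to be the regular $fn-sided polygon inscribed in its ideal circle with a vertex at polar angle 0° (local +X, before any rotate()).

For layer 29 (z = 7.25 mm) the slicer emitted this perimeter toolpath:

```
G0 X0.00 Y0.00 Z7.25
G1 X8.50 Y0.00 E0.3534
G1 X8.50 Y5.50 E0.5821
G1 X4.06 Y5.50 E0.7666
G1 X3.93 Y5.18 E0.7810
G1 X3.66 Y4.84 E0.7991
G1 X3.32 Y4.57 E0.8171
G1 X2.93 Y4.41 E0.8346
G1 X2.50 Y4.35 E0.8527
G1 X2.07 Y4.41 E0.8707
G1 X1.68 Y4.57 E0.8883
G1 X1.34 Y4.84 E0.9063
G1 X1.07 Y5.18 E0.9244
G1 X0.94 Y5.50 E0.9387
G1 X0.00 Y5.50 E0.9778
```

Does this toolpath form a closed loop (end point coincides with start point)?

Start point (G0): (0.00, 0.00). End point (last G1): the path does not return to the start — open.

no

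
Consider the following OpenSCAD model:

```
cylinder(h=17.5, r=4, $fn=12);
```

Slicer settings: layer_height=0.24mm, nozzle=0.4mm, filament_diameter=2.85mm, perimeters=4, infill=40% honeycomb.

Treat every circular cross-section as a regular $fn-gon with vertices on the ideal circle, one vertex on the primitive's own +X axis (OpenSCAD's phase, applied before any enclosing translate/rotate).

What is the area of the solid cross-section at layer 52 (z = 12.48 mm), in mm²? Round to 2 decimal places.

At z = 12.48 mm: the r=4 cylinder gives a regular 12-gon of circumradius 4 (constant along its height) (area = (12/2)·4.000²·sin(360°/12) = 48.00 mm²). Overall, the cross-section is a single solid region. Net area = 48.00 mm².

48.00 mm²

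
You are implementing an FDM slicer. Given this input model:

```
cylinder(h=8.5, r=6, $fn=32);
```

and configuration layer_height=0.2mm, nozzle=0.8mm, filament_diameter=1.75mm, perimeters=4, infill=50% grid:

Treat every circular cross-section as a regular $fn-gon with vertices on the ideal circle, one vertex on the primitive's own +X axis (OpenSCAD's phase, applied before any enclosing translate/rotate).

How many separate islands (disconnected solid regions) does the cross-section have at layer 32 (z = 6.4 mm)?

1

At z = 6.4 mm: the r=6 cylinder gives a regular 32-gon of circumradius 6 (constant along its height). Overall, the cross-section is a single solid region. Island count = 1.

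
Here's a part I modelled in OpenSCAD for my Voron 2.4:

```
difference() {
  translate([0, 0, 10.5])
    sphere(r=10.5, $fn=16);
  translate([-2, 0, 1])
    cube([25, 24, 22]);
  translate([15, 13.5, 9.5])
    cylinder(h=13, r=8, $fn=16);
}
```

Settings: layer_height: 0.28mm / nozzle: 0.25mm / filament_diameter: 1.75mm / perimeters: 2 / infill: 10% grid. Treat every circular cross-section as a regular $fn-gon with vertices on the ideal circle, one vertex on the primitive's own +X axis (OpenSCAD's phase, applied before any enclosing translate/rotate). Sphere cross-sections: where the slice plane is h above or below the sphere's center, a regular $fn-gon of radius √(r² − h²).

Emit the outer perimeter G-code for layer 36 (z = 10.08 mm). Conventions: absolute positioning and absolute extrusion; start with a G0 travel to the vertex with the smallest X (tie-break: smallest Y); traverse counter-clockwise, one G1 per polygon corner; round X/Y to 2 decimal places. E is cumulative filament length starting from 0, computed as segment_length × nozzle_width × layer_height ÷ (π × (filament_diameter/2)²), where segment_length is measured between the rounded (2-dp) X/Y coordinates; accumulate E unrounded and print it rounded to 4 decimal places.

At z = 10.08 mm: the sphere: section is a regular 16-gon, circumradius = √(r²−h²) = √(10.5²−0.42²) = 10.492; the 25×24 cube at (-2, 0) contributes its full rectangle; the r=8 cylinder at (15, 13.5) gives a regular 16-gon of circumradius 8 (constant along its height); Subtracting the remaining from the first: starting from the r=10.5 sphere, the 25×24 cube at (-2, 0) partially overlaps it — only the 104.83 mm² overlap (of its 600.00 mm²) is removed, clipping the outline; the r=8 cylinder at (15, 13.5) misses the remaining region (no effect) — 1 connected region. The outline is a single polygon with 14 vertices. Extrusion per mm of travel: 0.25 × 0.28 / (π × 0.875²) = 0.029103. Accumulating E over each segment gives final E = 2.0271.

G0 X-10.49 Y0.00 Z10.08
G1 X-9.69 Y-4.01 E0.1190
G1 X-7.42 Y-7.42 E0.2382
G1 X-4.01 Y-9.69 E0.3574
G1 X0.00 Y-10.49 E0.4764
G1 X4.01 Y-9.69 E0.5954
G1 X7.42 Y-7.42 E0.7147
G1 X9.69 Y-4.01 E0.8339
G1 X10.49 Y0.00 E0.9529
G1 X-2.00 Y0.00 E1.3164
G1 X-2.00 Y10.09 E1.6100
G1 X-4.01 Y9.69 E1.6697
G1 X-7.42 Y7.42 E1.7889
G1 X-9.69 Y4.01 E1.9081
G1 X-10.49 Y0.00 E2.0271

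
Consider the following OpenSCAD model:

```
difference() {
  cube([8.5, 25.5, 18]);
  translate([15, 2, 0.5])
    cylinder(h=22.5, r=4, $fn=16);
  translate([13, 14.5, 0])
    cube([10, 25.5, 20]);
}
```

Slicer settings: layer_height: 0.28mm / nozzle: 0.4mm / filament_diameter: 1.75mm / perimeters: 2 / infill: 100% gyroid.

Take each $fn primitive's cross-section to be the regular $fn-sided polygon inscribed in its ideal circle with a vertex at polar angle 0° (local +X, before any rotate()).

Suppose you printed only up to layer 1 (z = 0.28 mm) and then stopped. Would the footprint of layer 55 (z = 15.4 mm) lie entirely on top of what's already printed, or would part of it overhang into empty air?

Compare the two slices. At z = 0.28: the 8.5×25.5 cube contributes its full rectangle (area 216.75 mm²); the cylinder at (15, 2) is not intersected at this z (z outside [0.5, 23]); the cube at (13, 14.5) is present — its section is the full 10×25.5 rectangle (area 255.00 mm²); Taking the first minus the rest: starting from the 8.5×25.5 cube (216.75 mm²), the 10×25.5 cube at (13, 14.5) misses the remaining region (no effect) — area = 216.75 mm². At z = 15.4: the cube is present — its section is the full 8.5×25.5 rectangle (area 216.75 mm²); the cylinder at (15, 2): section is a regular 16-gon, circumradius r=4 (area = (16/2)·4.000²·sin(360°/16) = 48.98 mm²); the cube at (13, 14.5) is present — its section is the full 10×25.5 rectangle (area 255.00 mm²); Subtracting the remaining from the first: starting from the 8.5×25.5 cube (216.75 mm²), the r=4 cylinder at (15, 2) misses the remaining region (no effect); the 10×25.5 cube at (13, 14.5) misses the remaining region (no effect) — area = 216.75 mm². Checking containment: the cross-section at z = 15.4 is a subset of the cross-section at z = 0.28.

entirely on top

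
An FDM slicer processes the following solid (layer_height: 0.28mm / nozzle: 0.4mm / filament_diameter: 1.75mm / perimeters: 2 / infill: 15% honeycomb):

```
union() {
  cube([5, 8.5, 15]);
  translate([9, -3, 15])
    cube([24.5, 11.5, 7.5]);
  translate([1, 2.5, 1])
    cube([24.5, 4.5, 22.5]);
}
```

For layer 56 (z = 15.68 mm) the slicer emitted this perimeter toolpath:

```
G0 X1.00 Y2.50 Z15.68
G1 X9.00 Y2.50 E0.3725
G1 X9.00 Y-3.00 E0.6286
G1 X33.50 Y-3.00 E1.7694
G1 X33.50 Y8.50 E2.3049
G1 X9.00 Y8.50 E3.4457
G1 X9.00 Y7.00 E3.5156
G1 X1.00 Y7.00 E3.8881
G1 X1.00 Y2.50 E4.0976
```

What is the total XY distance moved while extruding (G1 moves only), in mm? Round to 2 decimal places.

Sum the Euclidean lengths of each G1 segment: total = 88.00 mm.

88.00 mm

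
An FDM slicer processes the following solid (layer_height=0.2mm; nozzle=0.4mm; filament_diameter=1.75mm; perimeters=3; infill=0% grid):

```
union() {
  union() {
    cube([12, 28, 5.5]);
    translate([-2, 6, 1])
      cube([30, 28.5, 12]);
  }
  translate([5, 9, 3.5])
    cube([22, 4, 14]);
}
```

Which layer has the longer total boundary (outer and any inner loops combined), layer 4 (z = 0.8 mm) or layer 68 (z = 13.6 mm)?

Layer 4 (z = 0.8): the 12×28 cube contributes its full rectangle (perimeter 80.00 mm); the cube at (-2, 6) is absent (z outside [1, 13]); Merging all regions: only the 12×28 cube is present, so the union is just that shape — boundary = 80.00 mm; the cube at (5, 9) is not intersected at this z (z outside [3.5, 17.5]); Merging all regions: only the result so far is present, so the union is just that shape — boundary = 80.00 mm. So its perimeter = 80.00 mm. Layer 68 (z = 13.6): the cube does not reach this height (z outside [0, 5.5]); the cube at (-2, 6) is absent (z outside [1, 13]); Merging all regions: nothing is present at this height; the 22×4 cube at (5, 9) contributes its full rectangle (perimeter 52.00 mm); Taking the union: only the 22×4 cube at (5, 9) is present, so the union is just that shape — boundary = 52.00 mm. So its perimeter = 52.00 mm. Layer 4 is larger (80.00 vs 52.00 mm).

layer 4 (z = 0.8 mm)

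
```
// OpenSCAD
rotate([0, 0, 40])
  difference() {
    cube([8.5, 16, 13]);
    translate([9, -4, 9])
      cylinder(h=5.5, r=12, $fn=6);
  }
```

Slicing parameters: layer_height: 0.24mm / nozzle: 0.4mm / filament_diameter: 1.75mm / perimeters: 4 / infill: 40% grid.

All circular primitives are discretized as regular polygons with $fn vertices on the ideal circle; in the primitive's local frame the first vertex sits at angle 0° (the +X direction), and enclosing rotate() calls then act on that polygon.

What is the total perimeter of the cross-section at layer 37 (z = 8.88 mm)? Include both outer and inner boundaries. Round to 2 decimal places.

49.00 mm

At z = 8.88 mm: the 8.5×16 cube contributes its full rectangle (perimeter 49.00 mm); the cylinder at (9, -4) is not intersected at this z (z outside [9, 14.5]); After the difference (first − rest): none of the subtracted shapes is present at this height, so the 8.5×16 cube is unchanged — boundary = 49.00 mm; (rotated 40° about Z; rotation is an isometry so areas/perimeters/island counts are preserved). Overall, the cross-section is a single solid region. Total boundary length (outer) = 49.00 mm.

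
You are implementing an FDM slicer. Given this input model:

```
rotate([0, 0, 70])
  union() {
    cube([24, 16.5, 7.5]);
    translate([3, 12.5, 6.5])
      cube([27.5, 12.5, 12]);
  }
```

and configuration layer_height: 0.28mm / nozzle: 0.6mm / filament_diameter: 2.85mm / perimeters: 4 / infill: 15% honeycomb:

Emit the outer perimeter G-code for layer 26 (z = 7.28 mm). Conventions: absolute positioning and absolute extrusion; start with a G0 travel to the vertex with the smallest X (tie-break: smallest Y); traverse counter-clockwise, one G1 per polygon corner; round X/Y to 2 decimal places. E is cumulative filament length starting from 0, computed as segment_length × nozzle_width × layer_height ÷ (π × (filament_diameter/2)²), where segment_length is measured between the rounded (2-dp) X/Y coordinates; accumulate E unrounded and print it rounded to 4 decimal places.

At z = 7.28 mm: the cube (footprint 24×16.5) is included at this height; the cube at (3, 12.5) is present — its section is the full 27.5×12.5 rectangle; Merging all regions: the regions partially overlap (shared area 84.00 mm²), so overlapping operands fuse into one piece — 1 connected region; (whole slice rotated 70° about Z — lengths, areas and connectivity unchanged). The outline is a single polygon with 8 vertices. Extrusion per mm of travel: 0.6 × 0.28 / (π × 1.425²) = 0.026335. Accumulating E over each segment gives final E = 2.9233.

G0 X-22.47 Y11.37 Z7.28
G1 X-14.48 Y8.46 E0.2239
G1 X-15.50 Y5.64 E0.3029
G1 X0.00 Y0.00 E0.7373
G1 X8.21 Y22.55 E1.3693
G1 X-3.54 Y26.83 E1.6986
G1 X-1.31 Y32.94 E1.8699
G1 X-13.06 Y37.21 E2.1991
G1 X-22.47 Y11.37 E2.9233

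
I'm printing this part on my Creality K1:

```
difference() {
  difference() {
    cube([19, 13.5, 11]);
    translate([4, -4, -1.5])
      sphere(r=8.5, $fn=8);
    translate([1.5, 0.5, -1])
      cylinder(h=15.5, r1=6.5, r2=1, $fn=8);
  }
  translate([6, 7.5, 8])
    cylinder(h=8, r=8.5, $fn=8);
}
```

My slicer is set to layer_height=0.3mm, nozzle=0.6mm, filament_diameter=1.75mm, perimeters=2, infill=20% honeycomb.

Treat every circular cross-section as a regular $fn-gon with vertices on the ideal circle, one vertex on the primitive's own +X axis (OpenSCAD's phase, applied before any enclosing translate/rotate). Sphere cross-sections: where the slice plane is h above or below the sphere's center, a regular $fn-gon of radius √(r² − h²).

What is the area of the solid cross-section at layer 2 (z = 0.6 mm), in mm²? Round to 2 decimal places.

211.89 mm²

At z = 0.6 mm: the cube (footprint 19×13.5) is included at this height (area 256.50 mm²); the r=8.5 sphere at (4, -4) slices to a regular 8-gon of circumradius 8.237 (√(r²−h²) with h=2.1 from center) (area = (8/2)·8.237²·sin(360°/8) = 191.88 mm²); the cone at (1.5, 0.5) (r1=6.5→r2=1) has section circumradius 5.932 here — a regular 8-gon (area = (8/2)·5.932²·sin(360°/8) = 99.54 mm²); Subtracting the remaining from the first: starting from the 19×13.5 cube (256.50 mm²), the r=8.5 sphere at (4, -4) partially overlaps it — only the 31.97 mm² overlap (of its 191.88 mm²) is removed, clipping the outline; the cone at (1.5, 0.5) partially overlaps it — only the 12.64 mm² overlap (of its 99.54 mm²) is removed, clipping the outline — area = 211.89 mm²; the cylinder at (6, 7.5) is absent (z outside [8, 16]); After the difference (first − rest): none of the subtracted shapes is present at this height, so the result so far is unchanged — area = 211.89 mm². Overall, the cross-section is a single solid region. Net area = 211.89 mm².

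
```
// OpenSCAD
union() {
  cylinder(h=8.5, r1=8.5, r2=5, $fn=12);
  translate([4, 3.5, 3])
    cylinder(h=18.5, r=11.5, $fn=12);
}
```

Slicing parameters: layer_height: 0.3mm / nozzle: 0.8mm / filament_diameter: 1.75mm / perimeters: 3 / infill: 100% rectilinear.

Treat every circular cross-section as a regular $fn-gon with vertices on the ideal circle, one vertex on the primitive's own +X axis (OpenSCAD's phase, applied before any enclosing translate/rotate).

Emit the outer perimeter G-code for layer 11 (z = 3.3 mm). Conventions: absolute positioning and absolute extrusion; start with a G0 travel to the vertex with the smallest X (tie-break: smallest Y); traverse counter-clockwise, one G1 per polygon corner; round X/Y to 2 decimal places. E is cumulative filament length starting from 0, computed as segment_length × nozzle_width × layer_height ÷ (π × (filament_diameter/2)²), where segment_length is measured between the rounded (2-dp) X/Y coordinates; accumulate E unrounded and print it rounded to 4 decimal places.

At z = 3.3 mm: the cone: at t=0.388 of its height the radius interpolates to r₁+(r₂−r₁)t = 7.141, giving a regular 12-gon of that circumradius; the r=11.5 cylinder at (4, 3.5) contributes a regular 12-gon of circumradius 11.5; Taking the union: the regions partially overlap (shared area 145.11 mm²), so overlapping operands fuse into one piece — 1 connected region. The outline is a single polygon with 16 vertices. Extrusion per mm of travel: 0.8 × 0.3 / (π × 0.875²) = 0.099780. Accumulating E over each segment gives final E = 7.2270.

G0 X-7.50 Y3.50 Z3.30
G1 X-6.85 Y1.08 E0.2500
G1 X-7.14 Y0.00 E0.3616
G1 X-6.18 Y-3.57 E0.7305
G1 X-3.57 Y-6.18 E1.0988
G1 X0.00 Y-7.14 E1.4676
G1 X0.40 Y-7.03 E1.5090
G1 X4.00 Y-8.00 E1.8811
G1 X9.75 Y-6.46 E2.4750
G1 X13.96 Y-2.25 E3.0691
G1 X15.50 Y3.50 E3.6631
G1 X13.96 Y9.25 E4.2570
G1 X9.75 Y13.46 E4.8511
G1 X4.00 Y15.00 E5.4450
G1 X-1.75 Y13.46 E6.0390
G1 X-5.96 Y9.25 E6.6331
G1 X-7.50 Y3.50 E7.2270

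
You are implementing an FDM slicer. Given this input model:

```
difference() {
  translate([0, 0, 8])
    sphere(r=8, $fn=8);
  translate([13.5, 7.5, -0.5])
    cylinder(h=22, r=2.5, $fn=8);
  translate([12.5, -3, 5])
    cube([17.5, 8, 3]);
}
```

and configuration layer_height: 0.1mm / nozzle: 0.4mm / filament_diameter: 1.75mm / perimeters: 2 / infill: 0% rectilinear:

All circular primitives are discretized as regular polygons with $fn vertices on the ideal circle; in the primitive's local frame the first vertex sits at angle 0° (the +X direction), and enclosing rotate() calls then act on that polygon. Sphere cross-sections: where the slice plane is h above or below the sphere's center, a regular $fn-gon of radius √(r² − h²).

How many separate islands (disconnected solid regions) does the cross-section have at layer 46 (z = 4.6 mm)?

At z = 4.6 mm: the r=8 sphere contributes a regular 8-gon of circumradius √(8²−3.4²) = 7.242; the cylinder at (13.5, 7.5): section is a regular 8-gon, circumradius r=2.5; the cube at (12.5, -3) does not reach this height (z outside [5, 8]); Taking the first minus the rest: starting from the r=8 sphere, the r=2.5 cylinder at (13.5, 7.5) misses the remaining region (no effect) — 1 connected region. Overall, the cross-section is a single solid region. Island count = 1.

1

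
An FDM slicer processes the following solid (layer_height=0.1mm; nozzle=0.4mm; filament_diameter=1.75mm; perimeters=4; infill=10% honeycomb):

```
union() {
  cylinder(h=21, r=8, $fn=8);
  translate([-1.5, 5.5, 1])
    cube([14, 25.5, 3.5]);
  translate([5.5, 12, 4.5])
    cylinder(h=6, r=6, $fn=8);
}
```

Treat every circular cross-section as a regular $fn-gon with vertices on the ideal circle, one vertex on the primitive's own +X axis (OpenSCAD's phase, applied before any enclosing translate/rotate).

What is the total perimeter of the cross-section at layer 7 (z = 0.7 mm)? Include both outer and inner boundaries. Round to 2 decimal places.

48.98 mm

At z = 0.7 mm: the r=8 cylinder gives a regular 8-gon of circumradius 8 (constant along its height) (perimeter = 2·8·8.000·sin(180°/8) = 48.98 mm); the cube at (-1.5, 5.5) is not intersected at this z (z outside [1, 4.5]); the cylinder at (5.5, 12) does not reach this height (z outside [4.5, 10.5]); Merging all regions: only the r=8 cylinder is present, so the union is just that shape — boundary = 48.98 mm. Overall, the cross-section is a single solid region. Total boundary length (outer) = 48.98 mm.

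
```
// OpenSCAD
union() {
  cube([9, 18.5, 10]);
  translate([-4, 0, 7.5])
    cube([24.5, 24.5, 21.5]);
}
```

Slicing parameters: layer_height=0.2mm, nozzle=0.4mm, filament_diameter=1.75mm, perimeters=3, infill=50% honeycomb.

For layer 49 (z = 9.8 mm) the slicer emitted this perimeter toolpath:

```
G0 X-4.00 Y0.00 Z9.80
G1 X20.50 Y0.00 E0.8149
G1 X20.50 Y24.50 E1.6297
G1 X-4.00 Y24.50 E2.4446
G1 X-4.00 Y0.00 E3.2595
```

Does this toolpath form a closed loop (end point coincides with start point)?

yes

Start point (G0): (-4.00, 0.00). End point (last G1): the path returns to the start — closed.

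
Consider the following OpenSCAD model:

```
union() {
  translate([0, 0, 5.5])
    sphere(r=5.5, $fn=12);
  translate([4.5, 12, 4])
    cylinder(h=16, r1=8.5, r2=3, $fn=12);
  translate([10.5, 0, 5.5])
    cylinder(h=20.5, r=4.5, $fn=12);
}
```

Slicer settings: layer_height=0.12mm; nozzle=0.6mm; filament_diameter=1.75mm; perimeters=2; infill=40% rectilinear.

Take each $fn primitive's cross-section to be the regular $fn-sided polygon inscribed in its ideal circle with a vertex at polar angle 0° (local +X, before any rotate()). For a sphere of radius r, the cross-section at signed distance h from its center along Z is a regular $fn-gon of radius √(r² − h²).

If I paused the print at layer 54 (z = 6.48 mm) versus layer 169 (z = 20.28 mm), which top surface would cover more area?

Layer 54 (z = 6.48): the sphere: section is a regular 12-gon, circumradius = √(r²−h²) = √(5.5²−0.98²) = 5.412 (area = (12/2)·5.412²·sin(360°/12) = 87.87 mm²); the cone at (4.5, 12): at t=0.155 of its height the radius interpolates to r₁+(r₂−r₁)t = 7.647, giving a regular 12-gon of that circumradius (area = (12/2)·7.647²·sin(360°/12) = 175.45 mm²); the r=4.5 cylinder at (10.5, 0) gives a regular 12-gon of circumradius 4.5 (constant along its height) (area = (12/2)·4.500²·sin(360°/12) = 60.75 mm²); Merging all regions: the 3 present regions are separate (no shared area or edge), so areas and boundary lengths simply add and each stays a separate island — area = 324.07 mm². So its area = 324.07 mm². Layer 169 (z = 20.28): the sphere does not reach this height (|z−center|=14.780 > r=5.5); the cone at (4.5, 12) is not intersected at this z (z outside [4, 20]); the r=4.5 cylinder at (10.5, 0) contributes a regular 12-gon of circumradius 4.5 (area = (12/2)·4.500²·sin(360°/12) = 60.75 mm²); Merging all regions: only the r=4.5 cylinder at (10.5, 0) is present, so the union is just that shape — area = 60.75 mm². So its area = 60.75 mm². Layer 54 is larger (324.07 vs 60.75 mm²).

layer 54 (z = 6.48 mm)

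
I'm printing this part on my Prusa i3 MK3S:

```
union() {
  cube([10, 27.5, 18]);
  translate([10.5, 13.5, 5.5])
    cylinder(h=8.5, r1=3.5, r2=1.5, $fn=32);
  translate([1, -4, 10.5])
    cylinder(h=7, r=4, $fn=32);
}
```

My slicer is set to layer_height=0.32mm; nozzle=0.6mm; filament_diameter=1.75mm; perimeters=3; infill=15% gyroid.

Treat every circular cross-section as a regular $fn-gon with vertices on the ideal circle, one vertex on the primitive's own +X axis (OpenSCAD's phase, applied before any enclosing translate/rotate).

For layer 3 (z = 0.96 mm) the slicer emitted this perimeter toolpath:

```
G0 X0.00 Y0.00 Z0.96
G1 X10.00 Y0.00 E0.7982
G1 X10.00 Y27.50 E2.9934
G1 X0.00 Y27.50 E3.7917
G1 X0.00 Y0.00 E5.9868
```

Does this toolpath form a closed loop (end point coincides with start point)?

yes

Start point (G0): (0.00, 0.00). End point (last G1): the path returns to the start — closed.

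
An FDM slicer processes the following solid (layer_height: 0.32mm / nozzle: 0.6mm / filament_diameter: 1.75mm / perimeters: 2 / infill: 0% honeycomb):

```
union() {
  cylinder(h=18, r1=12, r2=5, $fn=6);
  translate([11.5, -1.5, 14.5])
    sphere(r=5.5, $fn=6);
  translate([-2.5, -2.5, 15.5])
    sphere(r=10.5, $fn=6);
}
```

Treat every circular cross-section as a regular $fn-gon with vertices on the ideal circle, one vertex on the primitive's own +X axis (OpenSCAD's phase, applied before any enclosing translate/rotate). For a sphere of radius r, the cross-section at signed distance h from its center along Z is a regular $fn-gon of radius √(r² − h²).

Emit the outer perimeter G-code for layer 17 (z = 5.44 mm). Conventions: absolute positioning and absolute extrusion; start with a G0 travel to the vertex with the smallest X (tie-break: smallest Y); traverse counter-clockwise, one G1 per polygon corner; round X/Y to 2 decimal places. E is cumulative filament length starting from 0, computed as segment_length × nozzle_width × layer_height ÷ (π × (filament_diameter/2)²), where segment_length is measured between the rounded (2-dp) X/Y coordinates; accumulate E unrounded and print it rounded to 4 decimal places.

G0 X-9.88 Y0.00 Z5.44
G1 X-4.94 Y-8.56 E0.7889
G1 X4.94 Y-8.56 E1.5776
G1 X9.88 Y0.00 E2.3665
G1 X4.94 Y8.56 E3.1554
G1 X-4.94 Y8.56 E3.9441
G1 X-9.88 Y0.00 E4.7330

At z = 5.44 mm: the cone: at t=0.302 of its height the radius interpolates to r₁+(r₂−r₁)t = 9.884, giving a regular 6-gon of that circumradius; the sphere at (11.5, -1.5) is absent (|z−center|=9.060 > r=5.5); the sphere at (-2.5, -2.5): section is a regular 6-gon, circumradius = √(r²−h²) = √(10.5²−10.06²) = 3.008; Combining (union): the r=10.5 sphere at (-2.5, -2.5) lies entirely inside the cone, so the union is just the cone — 1 connected region. The outline is a single polygon with 6 vertices. Extrusion per mm of travel: 0.6 × 0.32 / (π × 0.875²) = 0.079824. Accumulating E over each segment gives final E = 4.7330.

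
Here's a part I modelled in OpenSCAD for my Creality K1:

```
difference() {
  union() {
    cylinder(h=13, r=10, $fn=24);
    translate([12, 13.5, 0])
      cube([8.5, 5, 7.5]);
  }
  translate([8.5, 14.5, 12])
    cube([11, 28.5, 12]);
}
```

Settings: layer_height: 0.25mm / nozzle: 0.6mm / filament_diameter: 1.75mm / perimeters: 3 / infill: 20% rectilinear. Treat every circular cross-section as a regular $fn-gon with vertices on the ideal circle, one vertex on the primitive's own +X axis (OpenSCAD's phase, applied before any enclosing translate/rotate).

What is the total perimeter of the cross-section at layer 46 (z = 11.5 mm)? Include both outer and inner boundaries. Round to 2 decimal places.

At z = 11.5 mm: the cylinder: section is a regular 24-gon, circumradius r=10 (perimeter = 2·24·10.000·sin(180°/24) = 62.65 mm); the cube at (12, 13.5) is not intersected at this z (z outside [0, 7.5]); Merging all regions: only the r=10 cylinder is present, so the union is just that shape — boundary = 62.65 mm; the cube at (8.5, 14.5) does not reach this height (z outside [12, 24]); Subtracting the remaining from the first: none of the subtracted shapes is present at this height, so that combined region is unchanged — boundary = 62.65 mm. Overall, the cross-section is a single solid region. Total boundary length (outer) = 62.65 mm.

62.65 mm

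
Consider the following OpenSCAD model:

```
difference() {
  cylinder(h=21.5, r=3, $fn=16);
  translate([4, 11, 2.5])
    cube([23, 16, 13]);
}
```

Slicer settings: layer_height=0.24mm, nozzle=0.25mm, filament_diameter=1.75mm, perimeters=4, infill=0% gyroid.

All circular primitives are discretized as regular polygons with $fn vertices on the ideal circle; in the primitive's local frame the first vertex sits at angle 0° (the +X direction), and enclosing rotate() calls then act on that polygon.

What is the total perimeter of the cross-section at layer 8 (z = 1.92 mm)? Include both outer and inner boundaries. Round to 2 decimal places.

18.73 mm

At z = 1.92 mm: the cylinder: section is a regular 16-gon, circumradius r=3 (perimeter = 2·16·3.000·sin(180°/16) = 18.73 mm); the cube at (4, 11) is absent (z outside [2.5, 15.5]); After the difference (first − rest): none of the subtracted shapes is present at this height, so the r=3 cylinder is unchanged — boundary = 18.73 mm. Overall, the cross-section is a single solid region. Total boundary length (outer) = 18.73 mm.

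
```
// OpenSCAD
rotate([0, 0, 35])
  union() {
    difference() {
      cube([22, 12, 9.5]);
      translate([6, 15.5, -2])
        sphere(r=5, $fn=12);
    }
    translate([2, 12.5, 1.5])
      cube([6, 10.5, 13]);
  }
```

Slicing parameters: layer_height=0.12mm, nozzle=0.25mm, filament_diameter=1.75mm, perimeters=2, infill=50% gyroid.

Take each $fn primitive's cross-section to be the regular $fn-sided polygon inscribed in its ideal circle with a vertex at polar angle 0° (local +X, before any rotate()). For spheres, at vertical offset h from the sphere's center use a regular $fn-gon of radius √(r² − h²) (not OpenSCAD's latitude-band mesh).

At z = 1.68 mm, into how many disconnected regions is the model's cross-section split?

2

At z = 1.68 mm: the cube (footprint 22×12) is included at this height; the sphere at (6, 15.5): section is a regular 12-gon, circumradius = √(r²−h²) = √(5²−3.68²) = 3.385; Subtracting the remaining from the first: starting from the 22×12 cube, the r=5 sphere at (6, 15.5) misses the remaining region (no effect) — 1 connected region; the 6×10.5 cube at (2, 12.5) contributes its full rectangle; Taking the union: the 2 present regions are separate (no shared area or edge), so areas and boundary lengths simply add and each stays a separate island — 2 connected regions; (whole slice rotated 35° about Z — lengths, areas and connectivity unchanged). The result has 2 disconnected regions.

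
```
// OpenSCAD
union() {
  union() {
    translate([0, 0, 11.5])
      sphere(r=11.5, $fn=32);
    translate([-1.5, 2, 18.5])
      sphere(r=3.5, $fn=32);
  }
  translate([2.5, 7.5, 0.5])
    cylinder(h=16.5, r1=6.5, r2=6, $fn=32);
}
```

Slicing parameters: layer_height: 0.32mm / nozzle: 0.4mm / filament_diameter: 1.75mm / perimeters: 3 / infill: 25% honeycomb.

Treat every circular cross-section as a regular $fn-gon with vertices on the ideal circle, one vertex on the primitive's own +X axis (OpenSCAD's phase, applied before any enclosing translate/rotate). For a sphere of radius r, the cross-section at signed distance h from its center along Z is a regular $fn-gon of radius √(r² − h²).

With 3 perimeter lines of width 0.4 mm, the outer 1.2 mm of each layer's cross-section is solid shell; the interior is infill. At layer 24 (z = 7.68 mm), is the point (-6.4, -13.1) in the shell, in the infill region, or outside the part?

outside

At z = 7.68 mm: the r=11.5 sphere contributes a regular 32-gon of circumradius √(11.5²−3.82²) = 10.847; the sphere at (-1.5, 2) is absent (|z−center|=10.820 > r=3.5); Combining (union): only the r=11.5 sphere is present, so the union is just that shape — 1 connected region; the cone at (2.5, 7.5): at t=0.435 of its height the radius interpolates to r₁+(r₂−r₁)t = 6.282, giving a regular 32-gon of that circumradius; Merging all regions: the regions partially overlap (shared area 89.95 mm²), so overlapping operands fuse into one piece — 1 connected region. Overall, the cross-section is a single solid region. The nearest boundary edge runs (-4.15, -10.02)→(-6.03, -9.02); distance from the point to it = 3.78 mm. The point is not inside any of the regions above, so it lies outside the cross-section (3.78 mm from the nearest boundary).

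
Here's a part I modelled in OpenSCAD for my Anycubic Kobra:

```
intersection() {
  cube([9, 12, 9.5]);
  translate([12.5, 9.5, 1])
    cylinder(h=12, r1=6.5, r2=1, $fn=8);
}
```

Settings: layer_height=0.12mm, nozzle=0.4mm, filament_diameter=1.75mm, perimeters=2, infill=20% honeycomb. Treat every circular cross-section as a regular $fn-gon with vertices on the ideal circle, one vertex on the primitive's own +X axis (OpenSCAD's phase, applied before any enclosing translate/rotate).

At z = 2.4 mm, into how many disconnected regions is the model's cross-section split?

1

At z = 2.4 mm: the 9×12 cube contributes its full rectangle; the cone at (12.5, 9.5) contributes a regular 8-gon of circumradius 5.858 (interpolated between r1=6.5 and r2=1 at t=0.117); After intersecting: the cone at (12.5, 9.5) partially overlaps the 9×12 cube; clipping to the common part keeps 10.90 mm² — 1 connected region. The result has 1 disconnected region.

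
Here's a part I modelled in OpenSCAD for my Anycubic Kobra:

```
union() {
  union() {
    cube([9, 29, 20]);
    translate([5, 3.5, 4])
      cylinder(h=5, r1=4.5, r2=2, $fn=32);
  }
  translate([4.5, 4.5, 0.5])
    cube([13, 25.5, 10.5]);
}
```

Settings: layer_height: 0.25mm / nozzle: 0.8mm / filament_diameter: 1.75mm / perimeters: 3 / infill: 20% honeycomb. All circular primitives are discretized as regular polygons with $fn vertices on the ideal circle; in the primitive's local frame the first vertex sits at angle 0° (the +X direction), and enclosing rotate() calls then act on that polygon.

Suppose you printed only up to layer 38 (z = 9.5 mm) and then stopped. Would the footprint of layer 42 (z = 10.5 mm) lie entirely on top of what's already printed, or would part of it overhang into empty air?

Compare the two slices. At z = 9.5: the cube is present — its section is the full 9×29 rectangle (area 261.00 mm²); the cone at (5, 3.5) does not reach this height (z outside [4, 9]); Merging all regions: only the 9×29 cube is present, so the union is just that shape — area = 261.00 mm²; the cube at (4.5, 4.5) (footprint 13×25.5) is included at this height (area 331.50 mm²); Merging all regions: the regions partially overlap — summed areas 592.50 mm² minus the doubly-counted overlap 110.25 mm² gives 482.25 mm² — area = 482.25 mm². At z = 10.5: the 9×29 cube contributes its full rectangle (area 261.00 mm²); the cone at (5, 3.5) does not reach this height (z outside [4, 9]); Combining (union): only the 9×29 cube is present, so the union is just that shape — area = 261.00 mm²; the cube at (4.5, 4.5) (footprint 13×25.5) is included at this height (area 331.50 mm²); Combining (union): the regions partially overlap — summed areas 592.50 mm² minus the doubly-counted overlap 110.25 mm² gives 482.25 mm² — area = 482.25 mm². Checking containment: the cross-section at z = 10.5 is a subset of the cross-section at z = 9.5.

entirely on top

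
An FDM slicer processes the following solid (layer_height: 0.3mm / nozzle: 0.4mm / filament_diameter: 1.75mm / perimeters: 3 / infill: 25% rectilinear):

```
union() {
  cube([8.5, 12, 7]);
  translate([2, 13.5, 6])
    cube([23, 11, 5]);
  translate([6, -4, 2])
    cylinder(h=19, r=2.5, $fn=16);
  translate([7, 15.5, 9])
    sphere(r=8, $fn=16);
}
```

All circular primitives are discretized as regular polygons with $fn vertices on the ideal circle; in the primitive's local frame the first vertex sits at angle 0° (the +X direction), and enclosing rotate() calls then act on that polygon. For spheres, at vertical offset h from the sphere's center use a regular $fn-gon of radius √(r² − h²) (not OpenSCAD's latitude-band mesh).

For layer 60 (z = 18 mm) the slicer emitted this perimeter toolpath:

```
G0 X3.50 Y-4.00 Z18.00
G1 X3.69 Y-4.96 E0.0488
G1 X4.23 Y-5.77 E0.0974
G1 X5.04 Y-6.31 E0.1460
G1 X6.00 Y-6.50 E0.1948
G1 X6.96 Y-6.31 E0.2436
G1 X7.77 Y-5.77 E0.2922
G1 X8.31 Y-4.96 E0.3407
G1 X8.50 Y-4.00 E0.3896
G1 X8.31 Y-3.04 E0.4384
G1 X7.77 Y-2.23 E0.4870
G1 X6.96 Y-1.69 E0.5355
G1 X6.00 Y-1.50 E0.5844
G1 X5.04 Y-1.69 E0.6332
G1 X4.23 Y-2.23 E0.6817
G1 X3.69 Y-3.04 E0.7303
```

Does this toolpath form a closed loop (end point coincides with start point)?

Start point (G0): (3.50, -4.00). End point (last G1): the path does not return to the start — open.

no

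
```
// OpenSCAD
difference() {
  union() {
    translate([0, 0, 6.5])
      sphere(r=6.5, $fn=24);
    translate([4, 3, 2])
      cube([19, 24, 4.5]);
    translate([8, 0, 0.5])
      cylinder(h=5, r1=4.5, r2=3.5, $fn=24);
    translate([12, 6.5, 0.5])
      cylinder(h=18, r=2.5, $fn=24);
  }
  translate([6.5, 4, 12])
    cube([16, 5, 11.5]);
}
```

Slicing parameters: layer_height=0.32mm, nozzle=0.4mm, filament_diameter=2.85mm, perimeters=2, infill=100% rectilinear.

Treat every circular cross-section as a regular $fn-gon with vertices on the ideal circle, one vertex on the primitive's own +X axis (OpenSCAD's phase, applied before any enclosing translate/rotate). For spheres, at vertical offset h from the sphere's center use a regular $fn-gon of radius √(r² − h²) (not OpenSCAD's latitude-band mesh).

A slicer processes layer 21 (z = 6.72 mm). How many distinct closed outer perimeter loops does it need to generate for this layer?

2

At z = 6.72 mm: the r=6.5 sphere contributes a regular 24-gon of circumradius √(6.5²−0.22²) = 6.496; the cube at (4, 3) does not reach this height (z outside [2, 6.5]); the cone at (8, 0) is absent (z outside [0.5, 5.5]); the r=2.5 cylinder at (12, 6.5) gives a regular 24-gon of circumradius 2.5 (constant along its height); Combining (union): the 2 present regions are separate (no shared area or edge), so areas and boundary lengths simply add and each stays a separate island — 2 connected regions; the cube at (6.5, 4) does not reach this height (z outside [12, 23.5]); Subtracting the remaining from the first: none of the subtracted shapes is present at this height, so that combined region is unchanged — 2 connected regions. The result has 2 disconnected regions.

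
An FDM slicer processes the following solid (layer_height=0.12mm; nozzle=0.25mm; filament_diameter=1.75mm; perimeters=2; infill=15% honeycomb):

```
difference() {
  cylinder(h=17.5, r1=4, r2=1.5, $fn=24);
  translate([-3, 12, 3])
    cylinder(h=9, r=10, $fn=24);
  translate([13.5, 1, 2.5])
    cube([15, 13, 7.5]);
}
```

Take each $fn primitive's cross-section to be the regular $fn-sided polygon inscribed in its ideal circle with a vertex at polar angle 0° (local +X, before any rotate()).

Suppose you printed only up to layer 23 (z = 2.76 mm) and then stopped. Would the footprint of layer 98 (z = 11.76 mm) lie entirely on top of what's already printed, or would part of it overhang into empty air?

entirely on top

Compare the two slices. At z = 2.76: the cone (r1=4→r2=1.5) has section circumradius 3.606 here — a regular 24-gon (area = (24/2)·3.606²·sin(360°/24) = 40.38 mm²); the cylinder at (-3, 12) is absent (z outside [3, 12]); the 15×13 cube at (13.5, 1) contributes its full rectangle (area 195.00 mm²); After the difference (first − rest): starting from the cone (40.38 mm²), the 15×13 cube at (13.5, 1) misses the remaining region (no effect) — area = 40.38 mm². At z = 11.76: the cone: at t=0.672 of its height the radius interpolates to r₁+(r₂−r₁)t = 2.320, giving a regular 24-gon of that circumradius (area = (24/2)·2.320²·sin(360°/24) = 16.72 mm²); the cylinder at (-3, 12): section is a regular 24-gon, circumradius r=10 (area = (24/2)·10.000²·sin(360°/24) = 310.58 mm²); the cube at (13.5, 1) does not reach this height (z outside [2.5, 10]); Taking the first minus the rest: starting from the cone (16.72 mm²), the r=10 cylinder at (-3, 12) misses the remaining region (no effect) — area = 16.72 mm². Checking containment: the cross-section at z = 11.76 is a subset of the cross-section at z = 2.76.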